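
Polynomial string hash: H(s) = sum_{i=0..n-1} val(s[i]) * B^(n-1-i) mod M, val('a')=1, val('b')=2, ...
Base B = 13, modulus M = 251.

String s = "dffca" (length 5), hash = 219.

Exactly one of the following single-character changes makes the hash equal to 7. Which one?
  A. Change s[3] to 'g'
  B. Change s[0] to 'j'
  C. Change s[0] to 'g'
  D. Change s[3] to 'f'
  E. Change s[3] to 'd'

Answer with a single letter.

Option A: s[3]='c'->'g', delta=(7-3)*13^1 mod 251 = 52, hash=219+52 mod 251 = 20
Option B: s[0]='d'->'j', delta=(10-4)*13^4 mod 251 = 184, hash=219+184 mod 251 = 152
Option C: s[0]='d'->'g', delta=(7-4)*13^4 mod 251 = 92, hash=219+92 mod 251 = 60
Option D: s[3]='c'->'f', delta=(6-3)*13^1 mod 251 = 39, hash=219+39 mod 251 = 7 <-- target
Option E: s[3]='c'->'d', delta=(4-3)*13^1 mod 251 = 13, hash=219+13 mod 251 = 232

Answer: D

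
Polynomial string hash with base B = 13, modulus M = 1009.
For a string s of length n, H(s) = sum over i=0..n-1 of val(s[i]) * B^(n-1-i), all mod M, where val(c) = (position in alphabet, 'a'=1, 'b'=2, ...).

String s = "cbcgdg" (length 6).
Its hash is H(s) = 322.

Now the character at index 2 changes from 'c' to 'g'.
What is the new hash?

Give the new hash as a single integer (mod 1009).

Answer: 29

Derivation:
val('c') = 3, val('g') = 7
Position k = 2, exponent = n-1-k = 3
B^3 mod M = 13^3 mod 1009 = 179
Delta = (7 - 3) * 179 mod 1009 = 716
New hash = (322 + 716) mod 1009 = 29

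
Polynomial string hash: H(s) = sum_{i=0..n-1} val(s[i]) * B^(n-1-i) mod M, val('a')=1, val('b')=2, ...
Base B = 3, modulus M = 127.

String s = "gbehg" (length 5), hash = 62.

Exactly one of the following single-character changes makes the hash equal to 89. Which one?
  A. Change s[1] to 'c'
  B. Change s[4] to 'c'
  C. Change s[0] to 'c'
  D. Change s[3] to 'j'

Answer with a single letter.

Option A: s[1]='b'->'c', delta=(3-2)*3^3 mod 127 = 27, hash=62+27 mod 127 = 89 <-- target
Option B: s[4]='g'->'c', delta=(3-7)*3^0 mod 127 = 123, hash=62+123 mod 127 = 58
Option C: s[0]='g'->'c', delta=(3-7)*3^4 mod 127 = 57, hash=62+57 mod 127 = 119
Option D: s[3]='h'->'j', delta=(10-8)*3^1 mod 127 = 6, hash=62+6 mod 127 = 68

Answer: A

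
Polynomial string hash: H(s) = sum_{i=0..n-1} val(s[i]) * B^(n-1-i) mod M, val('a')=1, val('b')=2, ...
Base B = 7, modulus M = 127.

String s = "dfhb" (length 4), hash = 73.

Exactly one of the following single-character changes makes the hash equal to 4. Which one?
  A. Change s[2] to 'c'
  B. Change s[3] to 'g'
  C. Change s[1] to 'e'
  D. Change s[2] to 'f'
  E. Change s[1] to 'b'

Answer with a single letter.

Answer: E

Derivation:
Option A: s[2]='h'->'c', delta=(3-8)*7^1 mod 127 = 92, hash=73+92 mod 127 = 38
Option B: s[3]='b'->'g', delta=(7-2)*7^0 mod 127 = 5, hash=73+5 mod 127 = 78
Option C: s[1]='f'->'e', delta=(5-6)*7^2 mod 127 = 78, hash=73+78 mod 127 = 24
Option D: s[2]='h'->'f', delta=(6-8)*7^1 mod 127 = 113, hash=73+113 mod 127 = 59
Option E: s[1]='f'->'b', delta=(2-6)*7^2 mod 127 = 58, hash=73+58 mod 127 = 4 <-- target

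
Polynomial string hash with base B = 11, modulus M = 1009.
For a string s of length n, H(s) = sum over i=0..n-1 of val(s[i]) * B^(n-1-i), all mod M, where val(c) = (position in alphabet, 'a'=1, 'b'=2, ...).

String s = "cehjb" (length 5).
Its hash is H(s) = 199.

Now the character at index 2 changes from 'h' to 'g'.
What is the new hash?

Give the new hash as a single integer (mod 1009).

val('h') = 8, val('g') = 7
Position k = 2, exponent = n-1-k = 2
B^2 mod M = 11^2 mod 1009 = 121
Delta = (7 - 8) * 121 mod 1009 = 888
New hash = (199 + 888) mod 1009 = 78

Answer: 78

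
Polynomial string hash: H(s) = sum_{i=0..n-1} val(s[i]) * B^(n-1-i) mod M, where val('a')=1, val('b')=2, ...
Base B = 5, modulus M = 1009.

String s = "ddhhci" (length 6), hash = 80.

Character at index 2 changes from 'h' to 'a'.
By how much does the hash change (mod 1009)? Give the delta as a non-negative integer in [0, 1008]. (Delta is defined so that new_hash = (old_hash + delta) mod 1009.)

Delta formula: (val(new) - val(old)) * B^(n-1-k) mod M
  val('a') - val('h') = 1 - 8 = -7
  B^(n-1-k) = 5^3 mod 1009 = 125
  Delta = -7 * 125 mod 1009 = 134

Answer: 134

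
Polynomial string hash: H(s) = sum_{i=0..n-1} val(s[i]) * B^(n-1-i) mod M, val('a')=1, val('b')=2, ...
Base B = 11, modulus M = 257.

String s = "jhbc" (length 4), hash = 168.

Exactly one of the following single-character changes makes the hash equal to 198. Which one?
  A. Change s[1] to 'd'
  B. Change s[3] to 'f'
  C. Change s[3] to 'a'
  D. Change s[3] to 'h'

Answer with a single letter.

Option A: s[1]='h'->'d', delta=(4-8)*11^2 mod 257 = 30, hash=168+30 mod 257 = 198 <-- target
Option B: s[3]='c'->'f', delta=(6-3)*11^0 mod 257 = 3, hash=168+3 mod 257 = 171
Option C: s[3]='c'->'a', delta=(1-3)*11^0 mod 257 = 255, hash=168+255 mod 257 = 166
Option D: s[3]='c'->'h', delta=(8-3)*11^0 mod 257 = 5, hash=168+5 mod 257 = 173

Answer: A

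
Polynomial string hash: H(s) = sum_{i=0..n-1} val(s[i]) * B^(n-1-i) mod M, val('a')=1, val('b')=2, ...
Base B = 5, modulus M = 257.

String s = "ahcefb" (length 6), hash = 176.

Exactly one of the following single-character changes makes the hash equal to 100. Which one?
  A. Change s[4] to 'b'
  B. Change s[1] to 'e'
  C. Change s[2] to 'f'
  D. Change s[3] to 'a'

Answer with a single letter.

Answer: B

Derivation:
Option A: s[4]='f'->'b', delta=(2-6)*5^1 mod 257 = 237, hash=176+237 mod 257 = 156
Option B: s[1]='h'->'e', delta=(5-8)*5^4 mod 257 = 181, hash=176+181 mod 257 = 100 <-- target
Option C: s[2]='c'->'f', delta=(6-3)*5^3 mod 257 = 118, hash=176+118 mod 257 = 37
Option D: s[3]='e'->'a', delta=(1-5)*5^2 mod 257 = 157, hash=176+157 mod 257 = 76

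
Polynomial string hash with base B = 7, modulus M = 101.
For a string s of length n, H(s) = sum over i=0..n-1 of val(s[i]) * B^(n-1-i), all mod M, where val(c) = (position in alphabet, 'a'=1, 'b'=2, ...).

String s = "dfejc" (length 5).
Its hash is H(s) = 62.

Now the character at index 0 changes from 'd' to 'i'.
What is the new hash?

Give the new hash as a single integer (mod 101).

Answer: 48

Derivation:
val('d') = 4, val('i') = 9
Position k = 0, exponent = n-1-k = 4
B^4 mod M = 7^4 mod 101 = 78
Delta = (9 - 4) * 78 mod 101 = 87
New hash = (62 + 87) mod 101 = 48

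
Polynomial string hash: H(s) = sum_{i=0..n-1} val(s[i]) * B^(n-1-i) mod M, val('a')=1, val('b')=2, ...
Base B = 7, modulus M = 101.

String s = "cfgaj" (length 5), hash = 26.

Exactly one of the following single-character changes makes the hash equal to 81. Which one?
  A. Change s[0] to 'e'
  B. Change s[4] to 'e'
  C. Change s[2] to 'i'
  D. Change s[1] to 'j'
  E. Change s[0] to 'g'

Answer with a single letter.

Answer: A

Derivation:
Option A: s[0]='c'->'e', delta=(5-3)*7^4 mod 101 = 55, hash=26+55 mod 101 = 81 <-- target
Option B: s[4]='j'->'e', delta=(5-10)*7^0 mod 101 = 96, hash=26+96 mod 101 = 21
Option C: s[2]='g'->'i', delta=(9-7)*7^2 mod 101 = 98, hash=26+98 mod 101 = 23
Option D: s[1]='f'->'j', delta=(10-6)*7^3 mod 101 = 59, hash=26+59 mod 101 = 85
Option E: s[0]='c'->'g', delta=(7-3)*7^4 mod 101 = 9, hash=26+9 mod 101 = 35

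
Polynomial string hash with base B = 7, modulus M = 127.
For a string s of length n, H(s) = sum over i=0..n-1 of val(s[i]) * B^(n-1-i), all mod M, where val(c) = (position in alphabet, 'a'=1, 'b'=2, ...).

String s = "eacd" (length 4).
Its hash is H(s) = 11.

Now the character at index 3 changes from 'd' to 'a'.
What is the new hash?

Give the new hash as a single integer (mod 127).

val('d') = 4, val('a') = 1
Position k = 3, exponent = n-1-k = 0
B^0 mod M = 7^0 mod 127 = 1
Delta = (1 - 4) * 1 mod 127 = 124
New hash = (11 + 124) mod 127 = 8

Answer: 8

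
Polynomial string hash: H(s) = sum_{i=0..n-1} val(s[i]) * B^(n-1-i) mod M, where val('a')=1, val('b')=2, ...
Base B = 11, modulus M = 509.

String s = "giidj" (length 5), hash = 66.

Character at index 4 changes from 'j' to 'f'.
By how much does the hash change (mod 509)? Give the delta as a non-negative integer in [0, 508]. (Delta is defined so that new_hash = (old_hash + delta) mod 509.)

Answer: 505

Derivation:
Delta formula: (val(new) - val(old)) * B^(n-1-k) mod M
  val('f') - val('j') = 6 - 10 = -4
  B^(n-1-k) = 11^0 mod 509 = 1
  Delta = -4 * 1 mod 509 = 505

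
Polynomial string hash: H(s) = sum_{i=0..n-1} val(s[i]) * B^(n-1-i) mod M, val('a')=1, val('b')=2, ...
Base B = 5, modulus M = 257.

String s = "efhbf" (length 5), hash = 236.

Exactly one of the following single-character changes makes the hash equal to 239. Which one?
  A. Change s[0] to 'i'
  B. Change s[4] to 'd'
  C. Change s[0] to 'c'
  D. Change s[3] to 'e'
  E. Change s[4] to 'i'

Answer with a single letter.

Option A: s[0]='e'->'i', delta=(9-5)*5^4 mod 257 = 187, hash=236+187 mod 257 = 166
Option B: s[4]='f'->'d', delta=(4-6)*5^0 mod 257 = 255, hash=236+255 mod 257 = 234
Option C: s[0]='e'->'c', delta=(3-5)*5^4 mod 257 = 35, hash=236+35 mod 257 = 14
Option D: s[3]='b'->'e', delta=(5-2)*5^1 mod 257 = 15, hash=236+15 mod 257 = 251
Option E: s[4]='f'->'i', delta=(9-6)*5^0 mod 257 = 3, hash=236+3 mod 257 = 239 <-- target

Answer: E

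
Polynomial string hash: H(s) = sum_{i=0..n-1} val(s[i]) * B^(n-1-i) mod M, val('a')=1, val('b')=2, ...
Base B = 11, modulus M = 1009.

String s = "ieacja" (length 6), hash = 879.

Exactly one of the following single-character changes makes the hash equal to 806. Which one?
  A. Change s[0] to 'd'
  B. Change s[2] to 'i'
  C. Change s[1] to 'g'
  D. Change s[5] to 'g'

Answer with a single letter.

Answer: A

Derivation:
Option A: s[0]='i'->'d', delta=(4-9)*11^5 mod 1009 = 936, hash=879+936 mod 1009 = 806 <-- target
Option B: s[2]='a'->'i', delta=(9-1)*11^3 mod 1009 = 558, hash=879+558 mod 1009 = 428
Option C: s[1]='e'->'g', delta=(7-5)*11^4 mod 1009 = 21, hash=879+21 mod 1009 = 900
Option D: s[5]='a'->'g', delta=(7-1)*11^0 mod 1009 = 6, hash=879+6 mod 1009 = 885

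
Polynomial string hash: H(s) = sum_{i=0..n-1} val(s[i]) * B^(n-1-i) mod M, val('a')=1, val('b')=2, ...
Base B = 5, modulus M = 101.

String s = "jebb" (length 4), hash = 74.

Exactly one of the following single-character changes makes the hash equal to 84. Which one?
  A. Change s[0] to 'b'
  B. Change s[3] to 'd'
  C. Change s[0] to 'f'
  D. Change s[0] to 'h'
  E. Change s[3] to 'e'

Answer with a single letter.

Option A: s[0]='j'->'b', delta=(2-10)*5^3 mod 101 = 10, hash=74+10 mod 101 = 84 <-- target
Option B: s[3]='b'->'d', delta=(4-2)*5^0 mod 101 = 2, hash=74+2 mod 101 = 76
Option C: s[0]='j'->'f', delta=(6-10)*5^3 mod 101 = 5, hash=74+5 mod 101 = 79
Option D: s[0]='j'->'h', delta=(8-10)*5^3 mod 101 = 53, hash=74+53 mod 101 = 26
Option E: s[3]='b'->'e', delta=(5-2)*5^0 mod 101 = 3, hash=74+3 mod 101 = 77

Answer: A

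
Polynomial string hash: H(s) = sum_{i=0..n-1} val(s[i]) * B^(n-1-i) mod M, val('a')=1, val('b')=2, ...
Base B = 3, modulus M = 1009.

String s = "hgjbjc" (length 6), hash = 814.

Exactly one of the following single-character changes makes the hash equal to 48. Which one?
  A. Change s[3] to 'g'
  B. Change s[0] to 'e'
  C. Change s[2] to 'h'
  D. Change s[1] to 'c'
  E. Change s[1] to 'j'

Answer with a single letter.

Answer: E

Derivation:
Option A: s[3]='b'->'g', delta=(7-2)*3^2 mod 1009 = 45, hash=814+45 mod 1009 = 859
Option B: s[0]='h'->'e', delta=(5-8)*3^5 mod 1009 = 280, hash=814+280 mod 1009 = 85
Option C: s[2]='j'->'h', delta=(8-10)*3^3 mod 1009 = 955, hash=814+955 mod 1009 = 760
Option D: s[1]='g'->'c', delta=(3-7)*3^4 mod 1009 = 685, hash=814+685 mod 1009 = 490
Option E: s[1]='g'->'j', delta=(10-7)*3^4 mod 1009 = 243, hash=814+243 mod 1009 = 48 <-- target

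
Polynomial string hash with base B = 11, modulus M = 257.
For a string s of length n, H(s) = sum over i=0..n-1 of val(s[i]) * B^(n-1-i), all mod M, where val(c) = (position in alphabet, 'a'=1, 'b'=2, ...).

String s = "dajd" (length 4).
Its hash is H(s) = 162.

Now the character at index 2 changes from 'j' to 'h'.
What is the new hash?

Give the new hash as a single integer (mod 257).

Answer: 140

Derivation:
val('j') = 10, val('h') = 8
Position k = 2, exponent = n-1-k = 1
B^1 mod M = 11^1 mod 257 = 11
Delta = (8 - 10) * 11 mod 257 = 235
New hash = (162 + 235) mod 257 = 140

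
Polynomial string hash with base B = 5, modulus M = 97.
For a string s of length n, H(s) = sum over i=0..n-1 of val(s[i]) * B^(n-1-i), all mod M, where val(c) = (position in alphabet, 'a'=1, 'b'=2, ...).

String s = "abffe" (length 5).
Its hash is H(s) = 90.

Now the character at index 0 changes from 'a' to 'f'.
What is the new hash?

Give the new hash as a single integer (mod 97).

Answer: 14

Derivation:
val('a') = 1, val('f') = 6
Position k = 0, exponent = n-1-k = 4
B^4 mod M = 5^4 mod 97 = 43
Delta = (6 - 1) * 43 mod 97 = 21
New hash = (90 + 21) mod 97 = 14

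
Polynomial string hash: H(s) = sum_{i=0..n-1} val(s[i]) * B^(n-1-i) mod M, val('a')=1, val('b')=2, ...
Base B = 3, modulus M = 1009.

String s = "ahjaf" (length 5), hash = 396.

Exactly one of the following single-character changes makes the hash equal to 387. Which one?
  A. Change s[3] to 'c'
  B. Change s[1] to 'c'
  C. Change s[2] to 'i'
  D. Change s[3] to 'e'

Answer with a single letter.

Option A: s[3]='a'->'c', delta=(3-1)*3^1 mod 1009 = 6, hash=396+6 mod 1009 = 402
Option B: s[1]='h'->'c', delta=(3-8)*3^3 mod 1009 = 874, hash=396+874 mod 1009 = 261
Option C: s[2]='j'->'i', delta=(9-10)*3^2 mod 1009 = 1000, hash=396+1000 mod 1009 = 387 <-- target
Option D: s[3]='a'->'e', delta=(5-1)*3^1 mod 1009 = 12, hash=396+12 mod 1009 = 408

Answer: C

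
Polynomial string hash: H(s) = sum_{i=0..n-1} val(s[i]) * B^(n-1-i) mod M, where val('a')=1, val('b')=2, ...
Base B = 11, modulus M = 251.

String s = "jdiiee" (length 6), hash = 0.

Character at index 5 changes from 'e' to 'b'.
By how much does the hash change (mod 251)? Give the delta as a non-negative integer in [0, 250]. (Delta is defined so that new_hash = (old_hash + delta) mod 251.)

Delta formula: (val(new) - val(old)) * B^(n-1-k) mod M
  val('b') - val('e') = 2 - 5 = -3
  B^(n-1-k) = 11^0 mod 251 = 1
  Delta = -3 * 1 mod 251 = 248

Answer: 248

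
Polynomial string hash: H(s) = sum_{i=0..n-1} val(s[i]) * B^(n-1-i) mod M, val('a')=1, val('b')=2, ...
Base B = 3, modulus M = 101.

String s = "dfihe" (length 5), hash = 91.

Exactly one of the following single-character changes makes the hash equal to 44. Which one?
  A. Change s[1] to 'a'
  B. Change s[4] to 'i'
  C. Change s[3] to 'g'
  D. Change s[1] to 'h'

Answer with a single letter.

Option A: s[1]='f'->'a', delta=(1-6)*3^3 mod 101 = 67, hash=91+67 mod 101 = 57
Option B: s[4]='e'->'i', delta=(9-5)*3^0 mod 101 = 4, hash=91+4 mod 101 = 95
Option C: s[3]='h'->'g', delta=(7-8)*3^1 mod 101 = 98, hash=91+98 mod 101 = 88
Option D: s[1]='f'->'h', delta=(8-6)*3^3 mod 101 = 54, hash=91+54 mod 101 = 44 <-- target

Answer: D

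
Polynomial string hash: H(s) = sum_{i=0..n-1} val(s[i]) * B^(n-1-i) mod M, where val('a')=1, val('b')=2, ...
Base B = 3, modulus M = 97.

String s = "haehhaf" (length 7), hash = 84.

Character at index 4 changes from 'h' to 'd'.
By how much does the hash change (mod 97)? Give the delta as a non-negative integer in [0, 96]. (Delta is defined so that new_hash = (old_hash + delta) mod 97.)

Answer: 61

Derivation:
Delta formula: (val(new) - val(old)) * B^(n-1-k) mod M
  val('d') - val('h') = 4 - 8 = -4
  B^(n-1-k) = 3^2 mod 97 = 9
  Delta = -4 * 9 mod 97 = 61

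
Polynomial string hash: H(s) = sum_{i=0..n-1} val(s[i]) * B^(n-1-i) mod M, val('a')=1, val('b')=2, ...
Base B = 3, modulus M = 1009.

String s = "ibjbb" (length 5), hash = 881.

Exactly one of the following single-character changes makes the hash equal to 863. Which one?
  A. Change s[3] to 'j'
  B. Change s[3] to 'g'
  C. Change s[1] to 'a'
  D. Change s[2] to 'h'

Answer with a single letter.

Answer: D

Derivation:
Option A: s[3]='b'->'j', delta=(10-2)*3^1 mod 1009 = 24, hash=881+24 mod 1009 = 905
Option B: s[3]='b'->'g', delta=(7-2)*3^1 mod 1009 = 15, hash=881+15 mod 1009 = 896
Option C: s[1]='b'->'a', delta=(1-2)*3^3 mod 1009 = 982, hash=881+982 mod 1009 = 854
Option D: s[2]='j'->'h', delta=(8-10)*3^2 mod 1009 = 991, hash=881+991 mod 1009 = 863 <-- target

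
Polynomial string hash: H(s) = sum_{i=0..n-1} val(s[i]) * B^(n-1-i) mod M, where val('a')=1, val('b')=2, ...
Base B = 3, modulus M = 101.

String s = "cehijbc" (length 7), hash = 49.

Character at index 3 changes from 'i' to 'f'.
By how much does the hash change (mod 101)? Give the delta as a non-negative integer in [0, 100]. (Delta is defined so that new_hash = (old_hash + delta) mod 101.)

Answer: 20

Derivation:
Delta formula: (val(new) - val(old)) * B^(n-1-k) mod M
  val('f') - val('i') = 6 - 9 = -3
  B^(n-1-k) = 3^3 mod 101 = 27
  Delta = -3 * 27 mod 101 = 20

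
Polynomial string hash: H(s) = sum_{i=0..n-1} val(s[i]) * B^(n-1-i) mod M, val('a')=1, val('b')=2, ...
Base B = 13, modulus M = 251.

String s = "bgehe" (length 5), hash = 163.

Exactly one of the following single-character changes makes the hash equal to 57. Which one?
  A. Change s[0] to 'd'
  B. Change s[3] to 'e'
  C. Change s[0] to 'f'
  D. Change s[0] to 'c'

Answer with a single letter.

Answer: A

Derivation:
Option A: s[0]='b'->'d', delta=(4-2)*13^4 mod 251 = 145, hash=163+145 mod 251 = 57 <-- target
Option B: s[3]='h'->'e', delta=(5-8)*13^1 mod 251 = 212, hash=163+212 mod 251 = 124
Option C: s[0]='b'->'f', delta=(6-2)*13^4 mod 251 = 39, hash=163+39 mod 251 = 202
Option D: s[0]='b'->'c', delta=(3-2)*13^4 mod 251 = 198, hash=163+198 mod 251 = 110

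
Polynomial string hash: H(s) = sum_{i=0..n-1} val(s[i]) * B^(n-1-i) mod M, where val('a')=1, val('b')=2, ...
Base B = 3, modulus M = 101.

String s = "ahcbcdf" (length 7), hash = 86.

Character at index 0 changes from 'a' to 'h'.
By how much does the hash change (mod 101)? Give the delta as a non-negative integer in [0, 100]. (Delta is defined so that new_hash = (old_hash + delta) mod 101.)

Delta formula: (val(new) - val(old)) * B^(n-1-k) mod M
  val('h') - val('a') = 8 - 1 = 7
  B^(n-1-k) = 3^6 mod 101 = 22
  Delta = 7 * 22 mod 101 = 53

Answer: 53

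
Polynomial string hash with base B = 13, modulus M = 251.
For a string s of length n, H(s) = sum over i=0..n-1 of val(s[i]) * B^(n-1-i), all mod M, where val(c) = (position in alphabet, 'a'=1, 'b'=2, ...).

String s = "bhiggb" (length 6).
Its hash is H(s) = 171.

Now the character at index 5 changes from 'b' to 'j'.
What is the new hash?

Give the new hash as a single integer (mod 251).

Answer: 179

Derivation:
val('b') = 2, val('j') = 10
Position k = 5, exponent = n-1-k = 0
B^0 mod M = 13^0 mod 251 = 1
Delta = (10 - 2) * 1 mod 251 = 8
New hash = (171 + 8) mod 251 = 179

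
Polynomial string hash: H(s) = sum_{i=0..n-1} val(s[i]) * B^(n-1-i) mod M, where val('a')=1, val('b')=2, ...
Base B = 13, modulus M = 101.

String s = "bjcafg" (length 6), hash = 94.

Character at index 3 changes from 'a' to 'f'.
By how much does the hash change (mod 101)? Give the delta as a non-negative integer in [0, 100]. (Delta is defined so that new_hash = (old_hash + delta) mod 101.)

Answer: 37

Derivation:
Delta formula: (val(new) - val(old)) * B^(n-1-k) mod M
  val('f') - val('a') = 6 - 1 = 5
  B^(n-1-k) = 13^2 mod 101 = 68
  Delta = 5 * 68 mod 101 = 37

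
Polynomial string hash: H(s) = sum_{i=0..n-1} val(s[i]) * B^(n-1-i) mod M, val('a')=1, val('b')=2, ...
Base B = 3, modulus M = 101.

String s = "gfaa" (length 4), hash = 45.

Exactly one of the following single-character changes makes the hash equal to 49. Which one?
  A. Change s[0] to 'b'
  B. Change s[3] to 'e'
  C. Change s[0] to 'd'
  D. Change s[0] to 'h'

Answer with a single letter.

Answer: B

Derivation:
Option A: s[0]='g'->'b', delta=(2-7)*3^3 mod 101 = 67, hash=45+67 mod 101 = 11
Option B: s[3]='a'->'e', delta=(5-1)*3^0 mod 101 = 4, hash=45+4 mod 101 = 49 <-- target
Option C: s[0]='g'->'d', delta=(4-7)*3^3 mod 101 = 20, hash=45+20 mod 101 = 65
Option D: s[0]='g'->'h', delta=(8-7)*3^3 mod 101 = 27, hash=45+27 mod 101 = 72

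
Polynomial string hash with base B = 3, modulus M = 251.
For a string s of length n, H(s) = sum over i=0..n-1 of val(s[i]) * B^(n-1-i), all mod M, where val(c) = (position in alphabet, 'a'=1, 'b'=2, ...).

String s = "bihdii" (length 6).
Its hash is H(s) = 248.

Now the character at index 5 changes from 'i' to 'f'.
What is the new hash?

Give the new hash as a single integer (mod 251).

Answer: 245

Derivation:
val('i') = 9, val('f') = 6
Position k = 5, exponent = n-1-k = 0
B^0 mod M = 3^0 mod 251 = 1
Delta = (6 - 9) * 1 mod 251 = 248
New hash = (248 + 248) mod 251 = 245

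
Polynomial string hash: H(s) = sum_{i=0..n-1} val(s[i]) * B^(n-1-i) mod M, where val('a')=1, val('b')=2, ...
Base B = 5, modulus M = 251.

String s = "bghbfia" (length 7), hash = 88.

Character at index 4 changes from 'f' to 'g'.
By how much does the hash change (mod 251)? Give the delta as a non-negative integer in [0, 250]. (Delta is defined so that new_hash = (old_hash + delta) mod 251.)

Delta formula: (val(new) - val(old)) * B^(n-1-k) mod M
  val('g') - val('f') = 7 - 6 = 1
  B^(n-1-k) = 5^2 mod 251 = 25
  Delta = 1 * 25 mod 251 = 25

Answer: 25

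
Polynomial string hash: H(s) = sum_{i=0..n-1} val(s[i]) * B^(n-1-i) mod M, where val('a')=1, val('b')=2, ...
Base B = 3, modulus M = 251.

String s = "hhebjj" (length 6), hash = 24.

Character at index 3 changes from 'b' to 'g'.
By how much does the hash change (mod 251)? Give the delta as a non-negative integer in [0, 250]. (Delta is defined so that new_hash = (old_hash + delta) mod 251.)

Answer: 45

Derivation:
Delta formula: (val(new) - val(old)) * B^(n-1-k) mod M
  val('g') - val('b') = 7 - 2 = 5
  B^(n-1-k) = 3^2 mod 251 = 9
  Delta = 5 * 9 mod 251 = 45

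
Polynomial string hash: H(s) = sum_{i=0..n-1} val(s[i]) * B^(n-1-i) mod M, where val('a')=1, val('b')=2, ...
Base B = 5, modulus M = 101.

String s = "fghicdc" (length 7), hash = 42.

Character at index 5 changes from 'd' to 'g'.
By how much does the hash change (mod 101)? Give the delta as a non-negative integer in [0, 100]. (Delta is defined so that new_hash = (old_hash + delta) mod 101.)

Answer: 15

Derivation:
Delta formula: (val(new) - val(old)) * B^(n-1-k) mod M
  val('g') - val('d') = 7 - 4 = 3
  B^(n-1-k) = 5^1 mod 101 = 5
  Delta = 3 * 5 mod 101 = 15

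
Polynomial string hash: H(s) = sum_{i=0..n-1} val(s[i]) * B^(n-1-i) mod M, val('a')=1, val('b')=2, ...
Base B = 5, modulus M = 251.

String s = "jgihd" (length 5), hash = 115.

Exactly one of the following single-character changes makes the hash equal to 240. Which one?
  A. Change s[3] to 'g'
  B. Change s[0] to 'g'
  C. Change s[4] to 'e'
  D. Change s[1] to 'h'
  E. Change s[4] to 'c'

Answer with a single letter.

Answer: D

Derivation:
Option A: s[3]='h'->'g', delta=(7-8)*5^1 mod 251 = 246, hash=115+246 mod 251 = 110
Option B: s[0]='j'->'g', delta=(7-10)*5^4 mod 251 = 133, hash=115+133 mod 251 = 248
Option C: s[4]='d'->'e', delta=(5-4)*5^0 mod 251 = 1, hash=115+1 mod 251 = 116
Option D: s[1]='g'->'h', delta=(8-7)*5^3 mod 251 = 125, hash=115+125 mod 251 = 240 <-- target
Option E: s[4]='d'->'c', delta=(3-4)*5^0 mod 251 = 250, hash=115+250 mod 251 = 114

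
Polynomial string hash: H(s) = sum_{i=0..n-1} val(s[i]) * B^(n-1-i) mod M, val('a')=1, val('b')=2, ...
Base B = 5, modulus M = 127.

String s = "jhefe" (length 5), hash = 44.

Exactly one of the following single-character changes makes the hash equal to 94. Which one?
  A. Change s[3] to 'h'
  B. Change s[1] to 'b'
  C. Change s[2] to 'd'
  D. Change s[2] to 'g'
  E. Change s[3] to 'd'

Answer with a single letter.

Answer: D

Derivation:
Option A: s[3]='f'->'h', delta=(8-6)*5^1 mod 127 = 10, hash=44+10 mod 127 = 54
Option B: s[1]='h'->'b', delta=(2-8)*5^3 mod 127 = 12, hash=44+12 mod 127 = 56
Option C: s[2]='e'->'d', delta=(4-5)*5^2 mod 127 = 102, hash=44+102 mod 127 = 19
Option D: s[2]='e'->'g', delta=(7-5)*5^2 mod 127 = 50, hash=44+50 mod 127 = 94 <-- target
Option E: s[3]='f'->'d', delta=(4-6)*5^1 mod 127 = 117, hash=44+117 mod 127 = 34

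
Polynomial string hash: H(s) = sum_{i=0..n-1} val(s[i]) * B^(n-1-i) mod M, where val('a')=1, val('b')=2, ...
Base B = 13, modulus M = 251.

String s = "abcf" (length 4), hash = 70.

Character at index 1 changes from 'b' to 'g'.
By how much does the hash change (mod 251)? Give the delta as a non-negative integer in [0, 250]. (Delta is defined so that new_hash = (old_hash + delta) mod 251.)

Answer: 92

Derivation:
Delta formula: (val(new) - val(old)) * B^(n-1-k) mod M
  val('g') - val('b') = 7 - 2 = 5
  B^(n-1-k) = 13^2 mod 251 = 169
  Delta = 5 * 169 mod 251 = 92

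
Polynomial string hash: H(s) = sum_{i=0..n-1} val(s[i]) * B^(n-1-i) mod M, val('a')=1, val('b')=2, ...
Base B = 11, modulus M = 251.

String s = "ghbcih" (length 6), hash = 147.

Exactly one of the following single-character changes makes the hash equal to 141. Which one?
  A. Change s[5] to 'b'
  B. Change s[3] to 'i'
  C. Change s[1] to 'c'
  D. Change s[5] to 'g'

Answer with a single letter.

Option A: s[5]='h'->'b', delta=(2-8)*11^0 mod 251 = 245, hash=147+245 mod 251 = 141 <-- target
Option B: s[3]='c'->'i', delta=(9-3)*11^2 mod 251 = 224, hash=147+224 mod 251 = 120
Option C: s[1]='h'->'c', delta=(3-8)*11^4 mod 251 = 87, hash=147+87 mod 251 = 234
Option D: s[5]='h'->'g', delta=(7-8)*11^0 mod 251 = 250, hash=147+250 mod 251 = 146

Answer: A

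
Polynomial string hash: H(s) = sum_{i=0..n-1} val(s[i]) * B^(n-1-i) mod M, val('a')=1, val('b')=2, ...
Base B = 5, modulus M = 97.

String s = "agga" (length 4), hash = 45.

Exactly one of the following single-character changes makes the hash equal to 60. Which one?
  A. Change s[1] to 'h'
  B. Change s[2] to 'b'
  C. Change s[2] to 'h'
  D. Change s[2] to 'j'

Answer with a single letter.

Answer: D

Derivation:
Option A: s[1]='g'->'h', delta=(8-7)*5^2 mod 97 = 25, hash=45+25 mod 97 = 70
Option B: s[2]='g'->'b', delta=(2-7)*5^1 mod 97 = 72, hash=45+72 mod 97 = 20
Option C: s[2]='g'->'h', delta=(8-7)*5^1 mod 97 = 5, hash=45+5 mod 97 = 50
Option D: s[2]='g'->'j', delta=(10-7)*5^1 mod 97 = 15, hash=45+15 mod 97 = 60 <-- target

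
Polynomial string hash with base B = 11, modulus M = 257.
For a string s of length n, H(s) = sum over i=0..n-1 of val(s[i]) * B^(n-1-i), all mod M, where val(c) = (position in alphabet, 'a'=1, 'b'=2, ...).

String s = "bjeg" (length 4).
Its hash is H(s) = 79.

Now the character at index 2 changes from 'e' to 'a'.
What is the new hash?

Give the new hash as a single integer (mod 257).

val('e') = 5, val('a') = 1
Position k = 2, exponent = n-1-k = 1
B^1 mod M = 11^1 mod 257 = 11
Delta = (1 - 5) * 11 mod 257 = 213
New hash = (79 + 213) mod 257 = 35

Answer: 35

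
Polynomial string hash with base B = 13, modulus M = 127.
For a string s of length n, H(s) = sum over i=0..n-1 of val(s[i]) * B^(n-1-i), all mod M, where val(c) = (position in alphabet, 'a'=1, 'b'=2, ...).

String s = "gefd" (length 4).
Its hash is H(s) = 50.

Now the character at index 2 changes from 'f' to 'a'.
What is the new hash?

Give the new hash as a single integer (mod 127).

val('f') = 6, val('a') = 1
Position k = 2, exponent = n-1-k = 1
B^1 mod M = 13^1 mod 127 = 13
Delta = (1 - 6) * 13 mod 127 = 62
New hash = (50 + 62) mod 127 = 112

Answer: 112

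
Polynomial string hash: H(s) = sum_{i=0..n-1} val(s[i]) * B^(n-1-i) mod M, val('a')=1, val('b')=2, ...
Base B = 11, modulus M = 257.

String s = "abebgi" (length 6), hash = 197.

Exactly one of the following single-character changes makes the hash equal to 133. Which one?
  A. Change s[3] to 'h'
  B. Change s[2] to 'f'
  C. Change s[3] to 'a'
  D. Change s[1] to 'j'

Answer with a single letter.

Option A: s[3]='b'->'h', delta=(8-2)*11^2 mod 257 = 212, hash=197+212 mod 257 = 152
Option B: s[2]='e'->'f', delta=(6-5)*11^3 mod 257 = 46, hash=197+46 mod 257 = 243
Option C: s[3]='b'->'a', delta=(1-2)*11^2 mod 257 = 136, hash=197+136 mod 257 = 76
Option D: s[1]='b'->'j', delta=(10-2)*11^4 mod 257 = 193, hash=197+193 mod 257 = 133 <-- target

Answer: D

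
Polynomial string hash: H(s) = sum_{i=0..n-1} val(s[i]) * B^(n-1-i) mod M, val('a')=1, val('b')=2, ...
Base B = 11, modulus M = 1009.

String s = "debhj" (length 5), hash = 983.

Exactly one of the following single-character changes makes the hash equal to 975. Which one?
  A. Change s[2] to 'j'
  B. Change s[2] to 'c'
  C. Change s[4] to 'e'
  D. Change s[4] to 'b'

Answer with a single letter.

Answer: D

Derivation:
Option A: s[2]='b'->'j', delta=(10-2)*11^2 mod 1009 = 968, hash=983+968 mod 1009 = 942
Option B: s[2]='b'->'c', delta=(3-2)*11^2 mod 1009 = 121, hash=983+121 mod 1009 = 95
Option C: s[4]='j'->'e', delta=(5-10)*11^0 mod 1009 = 1004, hash=983+1004 mod 1009 = 978
Option D: s[4]='j'->'b', delta=(2-10)*11^0 mod 1009 = 1001, hash=983+1001 mod 1009 = 975 <-- target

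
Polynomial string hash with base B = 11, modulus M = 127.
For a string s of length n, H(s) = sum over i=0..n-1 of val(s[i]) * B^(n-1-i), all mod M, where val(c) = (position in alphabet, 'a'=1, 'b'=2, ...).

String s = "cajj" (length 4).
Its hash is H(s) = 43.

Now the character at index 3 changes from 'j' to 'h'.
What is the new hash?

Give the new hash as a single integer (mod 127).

val('j') = 10, val('h') = 8
Position k = 3, exponent = n-1-k = 0
B^0 mod M = 11^0 mod 127 = 1
Delta = (8 - 10) * 1 mod 127 = 125
New hash = (43 + 125) mod 127 = 41

Answer: 41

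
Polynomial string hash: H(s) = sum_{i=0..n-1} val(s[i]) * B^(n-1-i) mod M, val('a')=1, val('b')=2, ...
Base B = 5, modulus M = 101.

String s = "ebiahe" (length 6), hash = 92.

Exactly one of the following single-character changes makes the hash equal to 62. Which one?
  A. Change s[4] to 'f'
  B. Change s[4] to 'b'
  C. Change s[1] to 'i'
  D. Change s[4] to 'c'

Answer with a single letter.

Answer: B

Derivation:
Option A: s[4]='h'->'f', delta=(6-8)*5^1 mod 101 = 91, hash=92+91 mod 101 = 82
Option B: s[4]='h'->'b', delta=(2-8)*5^1 mod 101 = 71, hash=92+71 mod 101 = 62 <-- target
Option C: s[1]='b'->'i', delta=(9-2)*5^4 mod 101 = 32, hash=92+32 mod 101 = 23
Option D: s[4]='h'->'c', delta=(3-8)*5^1 mod 101 = 76, hash=92+76 mod 101 = 67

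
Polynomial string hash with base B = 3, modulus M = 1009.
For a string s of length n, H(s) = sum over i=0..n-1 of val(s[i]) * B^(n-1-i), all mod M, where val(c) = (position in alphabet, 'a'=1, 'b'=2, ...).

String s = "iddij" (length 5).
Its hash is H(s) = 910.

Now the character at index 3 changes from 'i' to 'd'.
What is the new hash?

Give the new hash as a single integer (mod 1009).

val('i') = 9, val('d') = 4
Position k = 3, exponent = n-1-k = 1
B^1 mod M = 3^1 mod 1009 = 3
Delta = (4 - 9) * 3 mod 1009 = 994
New hash = (910 + 994) mod 1009 = 895

Answer: 895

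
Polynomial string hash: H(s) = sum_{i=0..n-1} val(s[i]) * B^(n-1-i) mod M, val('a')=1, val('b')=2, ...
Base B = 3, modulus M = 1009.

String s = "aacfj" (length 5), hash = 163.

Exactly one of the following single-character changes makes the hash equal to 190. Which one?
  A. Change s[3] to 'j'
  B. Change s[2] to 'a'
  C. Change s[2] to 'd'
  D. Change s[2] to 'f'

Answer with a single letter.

Option A: s[3]='f'->'j', delta=(10-6)*3^1 mod 1009 = 12, hash=163+12 mod 1009 = 175
Option B: s[2]='c'->'a', delta=(1-3)*3^2 mod 1009 = 991, hash=163+991 mod 1009 = 145
Option C: s[2]='c'->'d', delta=(4-3)*3^2 mod 1009 = 9, hash=163+9 mod 1009 = 172
Option D: s[2]='c'->'f', delta=(6-3)*3^2 mod 1009 = 27, hash=163+27 mod 1009 = 190 <-- target

Answer: D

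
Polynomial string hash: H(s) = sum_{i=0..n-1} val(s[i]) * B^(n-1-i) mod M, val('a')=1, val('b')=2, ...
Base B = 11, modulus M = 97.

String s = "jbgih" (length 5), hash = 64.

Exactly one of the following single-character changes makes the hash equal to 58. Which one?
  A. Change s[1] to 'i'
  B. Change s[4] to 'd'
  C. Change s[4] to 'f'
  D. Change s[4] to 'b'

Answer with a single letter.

Answer: D

Derivation:
Option A: s[1]='b'->'i', delta=(9-2)*11^3 mod 97 = 5, hash=64+5 mod 97 = 69
Option B: s[4]='h'->'d', delta=(4-8)*11^0 mod 97 = 93, hash=64+93 mod 97 = 60
Option C: s[4]='h'->'f', delta=(6-8)*11^0 mod 97 = 95, hash=64+95 mod 97 = 62
Option D: s[4]='h'->'b', delta=(2-8)*11^0 mod 97 = 91, hash=64+91 mod 97 = 58 <-- target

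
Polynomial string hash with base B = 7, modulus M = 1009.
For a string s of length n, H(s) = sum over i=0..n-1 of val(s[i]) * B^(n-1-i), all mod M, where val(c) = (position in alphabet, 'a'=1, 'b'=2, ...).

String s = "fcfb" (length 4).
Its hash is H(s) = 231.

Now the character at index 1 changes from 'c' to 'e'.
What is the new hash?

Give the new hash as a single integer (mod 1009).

Answer: 329

Derivation:
val('c') = 3, val('e') = 5
Position k = 1, exponent = n-1-k = 2
B^2 mod M = 7^2 mod 1009 = 49
Delta = (5 - 3) * 49 mod 1009 = 98
New hash = (231 + 98) mod 1009 = 329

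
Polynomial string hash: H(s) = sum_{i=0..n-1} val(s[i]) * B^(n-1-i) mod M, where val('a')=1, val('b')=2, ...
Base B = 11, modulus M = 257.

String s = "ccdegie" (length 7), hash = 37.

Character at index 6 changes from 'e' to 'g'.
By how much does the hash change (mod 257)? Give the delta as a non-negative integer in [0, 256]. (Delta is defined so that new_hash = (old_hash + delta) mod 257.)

Answer: 2

Derivation:
Delta formula: (val(new) - val(old)) * B^(n-1-k) mod M
  val('g') - val('e') = 7 - 5 = 2
  B^(n-1-k) = 11^0 mod 257 = 1
  Delta = 2 * 1 mod 257 = 2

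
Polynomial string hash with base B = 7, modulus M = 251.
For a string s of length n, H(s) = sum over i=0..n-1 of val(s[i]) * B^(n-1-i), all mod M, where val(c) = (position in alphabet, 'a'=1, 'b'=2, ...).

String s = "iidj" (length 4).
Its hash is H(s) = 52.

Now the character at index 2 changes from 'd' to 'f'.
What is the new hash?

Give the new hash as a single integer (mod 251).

val('d') = 4, val('f') = 6
Position k = 2, exponent = n-1-k = 1
B^1 mod M = 7^1 mod 251 = 7
Delta = (6 - 4) * 7 mod 251 = 14
New hash = (52 + 14) mod 251 = 66

Answer: 66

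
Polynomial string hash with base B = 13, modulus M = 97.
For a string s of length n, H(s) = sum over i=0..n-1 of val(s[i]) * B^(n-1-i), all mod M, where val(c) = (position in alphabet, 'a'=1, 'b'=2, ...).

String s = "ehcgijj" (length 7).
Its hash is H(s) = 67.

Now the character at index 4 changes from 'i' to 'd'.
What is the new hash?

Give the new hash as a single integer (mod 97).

Answer: 95

Derivation:
val('i') = 9, val('d') = 4
Position k = 4, exponent = n-1-k = 2
B^2 mod M = 13^2 mod 97 = 72
Delta = (4 - 9) * 72 mod 97 = 28
New hash = (67 + 28) mod 97 = 95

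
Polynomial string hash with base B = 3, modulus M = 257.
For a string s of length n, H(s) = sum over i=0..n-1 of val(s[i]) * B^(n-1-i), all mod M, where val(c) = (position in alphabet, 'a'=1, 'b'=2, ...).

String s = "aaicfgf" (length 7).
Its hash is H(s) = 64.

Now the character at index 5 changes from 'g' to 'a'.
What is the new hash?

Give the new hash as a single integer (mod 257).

val('g') = 7, val('a') = 1
Position k = 5, exponent = n-1-k = 1
B^1 mod M = 3^1 mod 257 = 3
Delta = (1 - 7) * 3 mod 257 = 239
New hash = (64 + 239) mod 257 = 46

Answer: 46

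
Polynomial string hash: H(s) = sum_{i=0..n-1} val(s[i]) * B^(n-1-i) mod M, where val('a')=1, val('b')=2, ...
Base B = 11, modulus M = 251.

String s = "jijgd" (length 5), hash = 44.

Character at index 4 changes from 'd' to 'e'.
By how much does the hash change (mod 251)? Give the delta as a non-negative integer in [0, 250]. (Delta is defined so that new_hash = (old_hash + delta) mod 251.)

Answer: 1

Derivation:
Delta formula: (val(new) - val(old)) * B^(n-1-k) mod M
  val('e') - val('d') = 5 - 4 = 1
  B^(n-1-k) = 11^0 mod 251 = 1
  Delta = 1 * 1 mod 251 = 1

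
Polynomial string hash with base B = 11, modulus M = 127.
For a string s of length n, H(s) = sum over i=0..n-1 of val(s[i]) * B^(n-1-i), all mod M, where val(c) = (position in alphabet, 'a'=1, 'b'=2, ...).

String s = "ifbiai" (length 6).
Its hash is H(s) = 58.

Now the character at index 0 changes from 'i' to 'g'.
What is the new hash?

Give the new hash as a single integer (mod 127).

val('i') = 9, val('g') = 7
Position k = 0, exponent = n-1-k = 5
B^5 mod M = 11^5 mod 127 = 15
Delta = (7 - 9) * 15 mod 127 = 97
New hash = (58 + 97) mod 127 = 28

Answer: 28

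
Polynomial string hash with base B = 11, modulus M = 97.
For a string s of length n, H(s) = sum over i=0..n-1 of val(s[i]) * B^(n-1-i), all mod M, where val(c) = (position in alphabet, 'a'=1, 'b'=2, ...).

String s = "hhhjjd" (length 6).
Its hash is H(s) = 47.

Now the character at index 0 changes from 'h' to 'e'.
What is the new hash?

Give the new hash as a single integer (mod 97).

Answer: 51

Derivation:
val('h') = 8, val('e') = 5
Position k = 0, exponent = n-1-k = 5
B^5 mod M = 11^5 mod 97 = 31
Delta = (5 - 8) * 31 mod 97 = 4
New hash = (47 + 4) mod 97 = 51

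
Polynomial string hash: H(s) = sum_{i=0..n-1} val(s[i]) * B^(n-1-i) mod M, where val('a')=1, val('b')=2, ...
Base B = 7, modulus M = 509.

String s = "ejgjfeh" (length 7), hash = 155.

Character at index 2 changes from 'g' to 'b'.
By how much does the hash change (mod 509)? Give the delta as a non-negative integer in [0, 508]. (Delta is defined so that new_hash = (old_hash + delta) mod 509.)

Answer: 211

Derivation:
Delta formula: (val(new) - val(old)) * B^(n-1-k) mod M
  val('b') - val('g') = 2 - 7 = -5
  B^(n-1-k) = 7^4 mod 509 = 365
  Delta = -5 * 365 mod 509 = 211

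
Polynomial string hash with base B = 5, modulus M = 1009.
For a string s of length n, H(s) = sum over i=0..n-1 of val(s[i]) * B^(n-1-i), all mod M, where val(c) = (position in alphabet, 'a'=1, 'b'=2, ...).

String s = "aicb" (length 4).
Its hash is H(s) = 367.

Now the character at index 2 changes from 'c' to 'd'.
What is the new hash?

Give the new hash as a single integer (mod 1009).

val('c') = 3, val('d') = 4
Position k = 2, exponent = n-1-k = 1
B^1 mod M = 5^1 mod 1009 = 5
Delta = (4 - 3) * 5 mod 1009 = 5
New hash = (367 + 5) mod 1009 = 372

Answer: 372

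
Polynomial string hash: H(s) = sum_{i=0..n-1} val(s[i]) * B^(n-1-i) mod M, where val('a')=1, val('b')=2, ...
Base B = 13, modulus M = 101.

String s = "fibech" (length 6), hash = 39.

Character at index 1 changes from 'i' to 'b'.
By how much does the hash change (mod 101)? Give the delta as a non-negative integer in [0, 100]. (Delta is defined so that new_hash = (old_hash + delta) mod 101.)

Delta formula: (val(new) - val(old)) * B^(n-1-k) mod M
  val('b') - val('i') = 2 - 9 = -7
  B^(n-1-k) = 13^4 mod 101 = 79
  Delta = -7 * 79 mod 101 = 53

Answer: 53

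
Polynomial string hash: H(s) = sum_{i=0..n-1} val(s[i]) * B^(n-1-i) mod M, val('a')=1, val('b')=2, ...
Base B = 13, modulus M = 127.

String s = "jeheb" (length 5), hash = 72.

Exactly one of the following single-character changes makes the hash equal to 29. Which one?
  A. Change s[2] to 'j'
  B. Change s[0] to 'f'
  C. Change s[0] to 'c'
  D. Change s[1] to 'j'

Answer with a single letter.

Answer: A

Derivation:
Option A: s[2]='h'->'j', delta=(10-8)*13^2 mod 127 = 84, hash=72+84 mod 127 = 29 <-- target
Option B: s[0]='j'->'f', delta=(6-10)*13^4 mod 127 = 56, hash=72+56 mod 127 = 1
Option C: s[0]='j'->'c', delta=(3-10)*13^4 mod 127 = 98, hash=72+98 mod 127 = 43
Option D: s[1]='e'->'j', delta=(10-5)*13^3 mod 127 = 63, hash=72+63 mod 127 = 8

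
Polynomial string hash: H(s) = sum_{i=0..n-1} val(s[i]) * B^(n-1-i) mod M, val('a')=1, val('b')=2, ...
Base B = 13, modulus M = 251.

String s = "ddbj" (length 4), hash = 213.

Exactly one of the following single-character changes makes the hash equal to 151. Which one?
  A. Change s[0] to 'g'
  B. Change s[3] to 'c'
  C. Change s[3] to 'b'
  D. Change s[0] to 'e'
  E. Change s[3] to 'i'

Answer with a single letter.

Answer: D

Derivation:
Option A: s[0]='d'->'g', delta=(7-4)*13^3 mod 251 = 65, hash=213+65 mod 251 = 27
Option B: s[3]='j'->'c', delta=(3-10)*13^0 mod 251 = 244, hash=213+244 mod 251 = 206
Option C: s[3]='j'->'b', delta=(2-10)*13^0 mod 251 = 243, hash=213+243 mod 251 = 205
Option D: s[0]='d'->'e', delta=(5-4)*13^3 mod 251 = 189, hash=213+189 mod 251 = 151 <-- target
Option E: s[3]='j'->'i', delta=(9-10)*13^0 mod 251 = 250, hash=213+250 mod 251 = 212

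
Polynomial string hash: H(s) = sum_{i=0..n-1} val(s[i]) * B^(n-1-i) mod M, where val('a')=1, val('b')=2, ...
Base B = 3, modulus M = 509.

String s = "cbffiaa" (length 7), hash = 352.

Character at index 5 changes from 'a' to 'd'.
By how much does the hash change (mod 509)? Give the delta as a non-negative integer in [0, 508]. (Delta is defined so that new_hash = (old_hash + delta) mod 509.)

Answer: 9

Derivation:
Delta formula: (val(new) - val(old)) * B^(n-1-k) mod M
  val('d') - val('a') = 4 - 1 = 3
  B^(n-1-k) = 3^1 mod 509 = 3
  Delta = 3 * 3 mod 509 = 9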